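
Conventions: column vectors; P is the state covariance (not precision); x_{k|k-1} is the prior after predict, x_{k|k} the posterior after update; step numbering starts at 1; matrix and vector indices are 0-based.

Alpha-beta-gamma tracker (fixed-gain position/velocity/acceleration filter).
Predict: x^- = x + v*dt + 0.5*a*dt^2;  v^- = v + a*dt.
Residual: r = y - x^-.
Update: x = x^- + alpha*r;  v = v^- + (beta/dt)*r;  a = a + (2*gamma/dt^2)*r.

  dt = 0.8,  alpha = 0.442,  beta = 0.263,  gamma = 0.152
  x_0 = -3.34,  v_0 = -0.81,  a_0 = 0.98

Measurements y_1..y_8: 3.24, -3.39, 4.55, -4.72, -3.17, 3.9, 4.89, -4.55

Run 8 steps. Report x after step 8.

step 1: x_pred=-3.6744  r=6.9144  x^+=-0.6182  v^+=2.2471  a^+=4.2643
step 2: x_pred=2.5440  r=-5.9340  x^+=-0.0788  v^+=3.7078  a^+=1.4457
step 3: x_pred=3.3500  r=1.2000  x^+=3.8804  v^+=5.2588  a^+=2.0157
step 4: x_pred=8.7325  r=-13.4525  x^+=2.7865  v^+=2.4488  a^+=-4.3743
step 5: x_pred=3.3458  r=-6.5158  x^+=0.4658  v^+=-3.1926  a^+=-7.4692
step 6: x_pred=-4.4785  r=8.3785  x^+=-0.7752  v^+=-6.4136  a^+=-3.4895
step 7: x_pred=-7.0227  r=11.9127  x^+=-1.7573  v^+=-5.2889  a^+=2.1691
step 8: x_pred=-5.2943  r=0.7443  x^+=-4.9653  v^+=-3.3090  a^+=2.5226

x_post = -4.9653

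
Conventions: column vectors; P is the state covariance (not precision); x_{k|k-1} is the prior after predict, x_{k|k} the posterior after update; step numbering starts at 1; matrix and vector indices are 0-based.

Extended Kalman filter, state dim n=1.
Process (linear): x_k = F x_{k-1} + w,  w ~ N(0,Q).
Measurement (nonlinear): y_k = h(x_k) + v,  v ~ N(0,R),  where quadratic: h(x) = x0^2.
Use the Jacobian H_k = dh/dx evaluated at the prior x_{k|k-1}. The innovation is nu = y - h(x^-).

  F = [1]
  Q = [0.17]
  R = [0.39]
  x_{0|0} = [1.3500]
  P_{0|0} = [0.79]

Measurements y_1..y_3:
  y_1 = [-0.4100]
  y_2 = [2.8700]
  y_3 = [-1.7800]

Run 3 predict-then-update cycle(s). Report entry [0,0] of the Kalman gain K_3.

step 1: x^-=[1.3500]  P^-=[0.9600]  H_jac=[2.7000]  S=[7.3884]  K=[0.3508]  nu=[-2.2325]  x^+=[0.5668]  P^+=[0.0507]
step 2: x^-=[0.5668]  P^-=[0.2207]  H_jac=[1.1336]  S=[0.6736]  K=[0.3714]  nu=[2.5487]  x^+=[1.5134]  P^+=[0.1278]
step 3: x^-=[1.5134]  P^-=[0.2978]  H_jac=[3.0267]  S=[3.1179]  K=[0.2891]  nu=[-4.0702]  x^+=[0.3368]  P^+=[0.0372]

K[0,0] = 0.2891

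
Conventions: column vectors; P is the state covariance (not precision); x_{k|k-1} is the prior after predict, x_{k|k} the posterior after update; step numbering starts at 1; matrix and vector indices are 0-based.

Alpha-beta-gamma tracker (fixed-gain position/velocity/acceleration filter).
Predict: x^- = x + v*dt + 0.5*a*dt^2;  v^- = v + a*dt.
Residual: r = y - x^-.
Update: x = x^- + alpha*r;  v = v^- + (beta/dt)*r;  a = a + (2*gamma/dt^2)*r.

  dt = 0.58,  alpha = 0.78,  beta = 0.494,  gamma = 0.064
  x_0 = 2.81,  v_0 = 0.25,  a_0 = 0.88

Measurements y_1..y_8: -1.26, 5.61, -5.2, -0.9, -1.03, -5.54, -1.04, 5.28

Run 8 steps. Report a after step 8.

step 1: x_pred=3.1030  r=-4.3630  x^+=-0.3001  v^+=-2.9557  a^+=-0.7801
step 2: x_pred=-2.1457  r=7.7557  x^+=3.9038  v^+=3.1975  a^+=2.1709
step 3: x_pred=6.1235  r=-11.3235  x^+=-2.7088  v^+=-5.1878  a^+=-2.1377
step 4: x_pred=-6.0773  r=5.1773  x^+=-2.0390  v^+=-2.0180  a^+=-0.1677
step 5: x_pred=-3.2377  r=2.2077  x^+=-1.5157  v^+=-0.2350  a^+=0.6723
step 6: x_pred=-1.5389  r=-4.0011  x^+=-4.6598  v^+=-3.2529  a^+=-0.8501
step 7: x_pred=-6.6894  r=5.6494  x^+=-2.2829  v^+=1.0658  a^+=1.2995
step 8: x_pred=-1.4461  r=6.7261  x^+=3.8003  v^+=7.5483  a^+=3.8588

a_post = 3.8588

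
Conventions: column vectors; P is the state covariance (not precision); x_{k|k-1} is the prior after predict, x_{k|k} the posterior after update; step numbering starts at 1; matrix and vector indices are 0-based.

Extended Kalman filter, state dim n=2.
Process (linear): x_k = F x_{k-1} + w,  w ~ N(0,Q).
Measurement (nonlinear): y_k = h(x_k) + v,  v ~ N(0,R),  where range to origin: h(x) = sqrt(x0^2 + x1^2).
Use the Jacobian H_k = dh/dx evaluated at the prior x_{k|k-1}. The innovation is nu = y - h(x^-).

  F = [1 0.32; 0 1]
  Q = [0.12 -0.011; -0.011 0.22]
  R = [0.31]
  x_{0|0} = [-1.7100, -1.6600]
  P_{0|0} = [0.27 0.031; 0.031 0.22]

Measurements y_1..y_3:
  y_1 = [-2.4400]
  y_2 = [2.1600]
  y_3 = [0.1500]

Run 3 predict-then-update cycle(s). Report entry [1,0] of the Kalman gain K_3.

step 1: x^-=[-2.2412, -1.6600]  P^-=[0.4324 0.0904; 0.0904 0.4400]  H_jac=[-0.8036 -0.5952]  S=[0.8315]  K=[-0.4825; -0.4023]  nu=[-5.2290]  x^+=[0.2820, 0.4436]  P^+=[0.2388 -0.0710; -0.0710 0.3054]
step 2: x^-=[0.4239, 0.4436]  P^-=[0.3446 0.0157; 0.0157 0.5254]  H_jac=[0.6909 0.7230]  S=[0.7648]  K=[0.3261; 0.5109]  nu=[1.5464]  x^+=[0.9282, 1.2336]  P^+=[0.2632 -0.1117; -0.1117 0.3258]
step 3: x^-=[1.3230, 1.2336]  P^-=[0.3451 -0.0185; -0.0185 0.5458]  H_jac=[0.7314 0.6820]  S=[0.7300]  K=[0.3285; 0.4914]  nu=[-1.6589]  x^+=[0.7781, 0.4185]  P^+=[0.2663 -0.1363; -0.1363 0.3695]

K[1,0] = 0.4914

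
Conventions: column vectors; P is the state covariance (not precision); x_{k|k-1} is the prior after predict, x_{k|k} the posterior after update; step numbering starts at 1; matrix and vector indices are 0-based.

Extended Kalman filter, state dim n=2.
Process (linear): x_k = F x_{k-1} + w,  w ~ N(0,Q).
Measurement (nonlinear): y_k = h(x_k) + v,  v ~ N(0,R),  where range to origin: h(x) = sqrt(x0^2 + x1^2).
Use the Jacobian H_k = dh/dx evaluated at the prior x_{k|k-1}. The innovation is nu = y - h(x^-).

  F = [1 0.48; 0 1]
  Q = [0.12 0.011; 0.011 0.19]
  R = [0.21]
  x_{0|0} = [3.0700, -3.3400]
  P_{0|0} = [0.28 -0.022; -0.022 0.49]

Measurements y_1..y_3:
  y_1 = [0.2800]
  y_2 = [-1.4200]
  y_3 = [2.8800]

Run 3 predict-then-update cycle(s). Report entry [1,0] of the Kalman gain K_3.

step 1: x^-=[1.4668, -3.3400]  P^-=[0.4918 0.2242; 0.2242 0.6800]  H_jac=[0.4021 -0.9156]  S=[0.6945]  K=[-0.0109; -0.7667]  nu=[-3.3679]  x^+=[1.5033, -0.7579]  P^+=[0.4917 0.2184; 0.2184 0.2718]
step 2: x^-=[1.1396, -0.7579]  P^-=[0.8840 0.3599; 0.3599 0.4618]  H_jac=[0.8327 -0.5538]  S=[0.6326]  K=[0.8485; 0.0695]  nu=[-2.7886]  x^+=[-1.2265, -0.9516]  P^+=[0.4285 0.3226; 0.3226 0.4587]
step 3: x^-=[-1.6833, -0.9516]  P^-=[0.9639 0.5538; 0.5538 0.6487]  H_jac=[-0.8705 -0.4921]  S=[1.5720]  K=[-0.7071; -0.5097]  nu=[0.9464]  x^+=[-2.3525, -1.4340]  P^+=[0.1778 -0.0129; -0.0129 0.2403]

K[1,0] = -0.5097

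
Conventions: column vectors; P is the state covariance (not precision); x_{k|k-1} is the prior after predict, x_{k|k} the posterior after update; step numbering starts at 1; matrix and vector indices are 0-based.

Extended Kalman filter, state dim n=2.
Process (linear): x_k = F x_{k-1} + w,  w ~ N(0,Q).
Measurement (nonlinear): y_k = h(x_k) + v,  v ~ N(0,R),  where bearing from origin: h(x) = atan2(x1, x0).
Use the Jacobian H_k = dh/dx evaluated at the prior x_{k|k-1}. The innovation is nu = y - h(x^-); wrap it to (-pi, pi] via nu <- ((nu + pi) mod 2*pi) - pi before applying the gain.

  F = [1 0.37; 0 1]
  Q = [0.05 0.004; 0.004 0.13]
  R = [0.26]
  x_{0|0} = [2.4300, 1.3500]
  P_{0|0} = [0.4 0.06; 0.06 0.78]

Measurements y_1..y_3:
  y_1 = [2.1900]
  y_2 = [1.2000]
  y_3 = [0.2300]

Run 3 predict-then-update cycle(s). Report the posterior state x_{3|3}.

x_post = [4.9760, 2.6528]

step 1: x^-=[2.9295, 1.3500]  P^-=[0.6012 0.3526; 0.3526 0.9100]  H_jac=[-0.1298 0.2816]  S=[0.3165]  K=[0.0672; 0.6650]  nu=[1.7582]  x^+=[3.0477, 2.5192]  P^+=[0.5998 0.3385; 0.3385 0.7700]
step 2: x^-=[3.9798, 2.5192]  P^-=[1.0056 0.6274; 0.6274 0.9000]  H_jac=[-0.1136 0.1794]  S=[0.2764]  K=[-0.0060; 0.3264]  nu=[0.6357]  x^+=[3.9760, 2.7267]  P^+=[1.0056 0.6279; 0.6279 0.8706]
step 3: x^-=[4.9849, 2.7267]  P^-=[1.6394 0.9540; 0.9540 1.0006]  H_jac=[-0.0845 0.1544]  S=[0.2707]  K=[0.0327; 0.2731]  nu=[-0.2705]  x^+=[4.9760, 2.6528]  P^+=[1.6392 0.9516; 0.9516 0.9804]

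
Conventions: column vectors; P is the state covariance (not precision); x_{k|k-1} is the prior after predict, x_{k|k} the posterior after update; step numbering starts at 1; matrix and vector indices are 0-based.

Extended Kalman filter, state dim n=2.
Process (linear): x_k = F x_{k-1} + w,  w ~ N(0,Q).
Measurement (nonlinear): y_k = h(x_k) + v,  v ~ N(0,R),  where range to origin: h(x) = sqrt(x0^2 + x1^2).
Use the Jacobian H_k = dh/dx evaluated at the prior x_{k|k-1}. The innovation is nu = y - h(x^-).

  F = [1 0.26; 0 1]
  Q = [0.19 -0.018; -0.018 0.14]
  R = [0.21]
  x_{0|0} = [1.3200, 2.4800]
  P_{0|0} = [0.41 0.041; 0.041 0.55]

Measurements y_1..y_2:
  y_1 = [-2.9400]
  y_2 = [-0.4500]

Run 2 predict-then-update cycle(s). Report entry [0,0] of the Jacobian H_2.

H_jac[0,0] = -0.7643

step 1: x^-=[1.9648, 2.4800]  P^-=[0.6585 0.1660; 0.1660 0.6900]  H_jac=[0.6210 0.7838]  S=[1.0495]  K=[0.5136; 0.6136]  nu=[-6.1040]  x^+=[-1.1704, -1.2653]  P^+=[0.3816 -0.1647; -0.1647 0.2949]
step 2: x^-=[-1.4994, -1.2653]  P^-=[0.5059 -0.1061; -0.1061 0.4349]  H_jac=[-0.7643 -0.6449]  S=[0.5818]  K=[-0.5470; -0.3427]  nu=[-2.4119]  x^+=[-0.1802, -0.4386]  P^+=[0.3318 -0.2151; -0.2151 0.3666]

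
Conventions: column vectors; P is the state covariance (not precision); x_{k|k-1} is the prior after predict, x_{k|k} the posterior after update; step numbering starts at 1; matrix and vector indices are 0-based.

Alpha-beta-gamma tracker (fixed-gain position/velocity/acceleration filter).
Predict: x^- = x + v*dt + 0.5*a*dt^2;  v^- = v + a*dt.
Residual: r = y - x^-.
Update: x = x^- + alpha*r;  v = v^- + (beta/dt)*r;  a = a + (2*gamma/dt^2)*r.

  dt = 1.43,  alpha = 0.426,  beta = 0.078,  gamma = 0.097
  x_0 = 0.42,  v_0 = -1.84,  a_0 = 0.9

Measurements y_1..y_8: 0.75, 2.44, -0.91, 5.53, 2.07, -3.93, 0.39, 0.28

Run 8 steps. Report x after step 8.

step 1: x_pred=-1.2910  r=2.0410  x^+=-0.4215  v^+=-0.4417  a^+=1.0936
step 2: x_pred=0.0651  r=2.3749  x^+=1.0768  v^+=1.2518  a^+=1.3189
step 3: x_pred=4.2154  r=-5.1254  x^+=2.0320  v^+=2.8583  a^+=0.8327
step 4: x_pred=6.9707  r=-1.4407  x^+=6.3570  v^+=3.9705  a^+=0.6960
step 5: x_pred=12.7463  r=-10.6763  x^+=8.1982  v^+=4.3834  a^+=-0.3168
step 6: x_pred=14.1426  r=-18.0726  x^+=6.4436  v^+=2.9446  a^+=-2.0314
step 7: x_pred=8.5774  r=-8.1874  x^+=5.0895  v^+=-0.4069  a^+=-2.8081
step 8: x_pred=1.6365  r=-1.3565  x^+=1.0586  v^+=-4.4965  a^+=-2.9368

x_post = 1.0586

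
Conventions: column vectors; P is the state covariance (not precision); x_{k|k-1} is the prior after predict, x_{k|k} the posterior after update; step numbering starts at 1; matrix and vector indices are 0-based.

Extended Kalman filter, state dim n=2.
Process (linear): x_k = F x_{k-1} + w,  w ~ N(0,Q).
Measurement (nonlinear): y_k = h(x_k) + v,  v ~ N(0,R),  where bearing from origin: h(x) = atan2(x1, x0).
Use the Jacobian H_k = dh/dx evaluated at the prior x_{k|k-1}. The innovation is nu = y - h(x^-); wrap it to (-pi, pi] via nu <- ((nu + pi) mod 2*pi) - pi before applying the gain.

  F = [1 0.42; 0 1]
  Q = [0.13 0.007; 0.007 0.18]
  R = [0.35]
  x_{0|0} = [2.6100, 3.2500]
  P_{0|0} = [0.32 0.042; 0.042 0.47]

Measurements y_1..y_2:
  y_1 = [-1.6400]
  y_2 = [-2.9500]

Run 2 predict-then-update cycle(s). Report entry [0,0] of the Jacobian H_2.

H_jac[0,0] = -0.0767

step 1: x^-=[3.9750, 3.2500]  P^-=[0.5682 0.2464; 0.2464 0.6500]  H_jac=[-0.1233 0.1508]  S=[0.3643]  K=[-0.0903; 0.1857]  nu=[-2.3254]  x^+=[4.1850, 2.8182]  P^+=[0.5652 0.2525; 0.2525 0.6374]
step 2: x^-=[5.3687, 2.8182]  P^-=[1.0198 0.5272; 0.5272 0.8174]  H_jac=[-0.0767 0.1460]  S=[0.3616]  K=[-0.0033; 0.2183]  nu=[2.8498]  x^+=[5.3593, 3.4404]  P^+=[1.0198 0.5275; 0.5275 0.8002]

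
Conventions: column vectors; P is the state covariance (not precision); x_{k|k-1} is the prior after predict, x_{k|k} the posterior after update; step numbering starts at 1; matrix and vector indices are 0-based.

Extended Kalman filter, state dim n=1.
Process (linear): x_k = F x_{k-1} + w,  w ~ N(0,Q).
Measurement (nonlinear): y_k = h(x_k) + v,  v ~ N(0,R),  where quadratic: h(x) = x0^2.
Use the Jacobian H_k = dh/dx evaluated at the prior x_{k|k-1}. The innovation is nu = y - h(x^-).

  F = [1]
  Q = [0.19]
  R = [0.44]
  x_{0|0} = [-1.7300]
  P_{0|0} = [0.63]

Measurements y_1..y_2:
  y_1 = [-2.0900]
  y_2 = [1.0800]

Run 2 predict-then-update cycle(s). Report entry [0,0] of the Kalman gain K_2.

step 1: x^-=[-1.7300]  P^-=[0.8200]  H_jac=[-3.4600]  S=[10.2567]  K=[-0.2766]  nu=[-5.0829]  x^+=[-0.3240]  P^+=[0.0352]
step 2: x^-=[-0.3240]  P^-=[0.2252]  H_jac=[-0.6479]  S=[0.5345]  K=[-0.2730]  nu=[0.9750]  x^+=[-0.5901]  P^+=[0.1854]

K[0,0] = -0.2730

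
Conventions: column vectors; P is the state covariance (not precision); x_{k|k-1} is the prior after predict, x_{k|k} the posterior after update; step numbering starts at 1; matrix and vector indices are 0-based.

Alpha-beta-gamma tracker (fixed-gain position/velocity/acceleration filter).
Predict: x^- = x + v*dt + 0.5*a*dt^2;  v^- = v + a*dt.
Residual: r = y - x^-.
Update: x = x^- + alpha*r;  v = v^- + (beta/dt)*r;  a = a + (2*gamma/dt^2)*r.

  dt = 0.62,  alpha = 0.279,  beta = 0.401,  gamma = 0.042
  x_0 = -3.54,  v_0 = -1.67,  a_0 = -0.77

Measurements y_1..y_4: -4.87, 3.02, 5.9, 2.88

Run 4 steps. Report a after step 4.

a_post = 2.0204

step 1: x_pred=-4.7234  r=-0.1466  x^+=-4.7643  v^+=-2.2422  a^+=-0.8020
step 2: x_pred=-6.3086  r=9.3286  x^+=-3.7059  v^+=3.2940  a^+=1.2365
step 3: x_pred=-1.4260  r=7.3260  x^+=0.6180  v^+=8.7989  a^+=2.8374
step 4: x_pred=6.6186  r=-3.7386  x^+=5.5755  v^+=8.1400  a^+=2.0204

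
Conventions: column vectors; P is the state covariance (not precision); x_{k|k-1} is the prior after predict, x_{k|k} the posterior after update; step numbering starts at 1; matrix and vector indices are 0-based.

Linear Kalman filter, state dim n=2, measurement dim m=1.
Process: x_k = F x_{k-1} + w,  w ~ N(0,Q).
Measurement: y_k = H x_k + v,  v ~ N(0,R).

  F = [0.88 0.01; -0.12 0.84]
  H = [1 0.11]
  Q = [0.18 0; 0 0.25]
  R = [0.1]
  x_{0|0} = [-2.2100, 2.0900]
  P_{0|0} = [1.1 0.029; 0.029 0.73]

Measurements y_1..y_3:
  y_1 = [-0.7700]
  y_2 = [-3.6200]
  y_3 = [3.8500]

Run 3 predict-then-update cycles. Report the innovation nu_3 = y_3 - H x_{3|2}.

step 1: x^-=[-1.9239, 2.0208]  P^-=[1.0324 -0.0886; -0.0886 0.7751]  S=[1.1223]  K=[0.9112; -0.0030]  nu=[0.9316]  x^+=[-1.0750, 2.0180]  P^+=[0.1005 -0.0856; -0.0856 0.7751]
step 2: x^-=[-0.9258, 1.8241]  P^-=[0.2564 -0.0672; -0.0672 0.8156]  S=[0.3515]  K=[0.7085; 0.0639]  nu=[-2.8948]  x^+=[-2.9767, 1.6391]  P^+=[0.0800 -0.0832; -0.0832 0.8142]
step 3: x^-=[-2.6031, 1.7340]  P^-=[0.2406 -0.0630; -0.0630 0.8424]  S=[0.3369]  K=[0.6935; 0.0881]  nu=[6.2624]  x^+=[1.7398, 2.2857]  P^+=[0.0785 -0.0836; -0.0836 0.8398]

innov = [6.2624]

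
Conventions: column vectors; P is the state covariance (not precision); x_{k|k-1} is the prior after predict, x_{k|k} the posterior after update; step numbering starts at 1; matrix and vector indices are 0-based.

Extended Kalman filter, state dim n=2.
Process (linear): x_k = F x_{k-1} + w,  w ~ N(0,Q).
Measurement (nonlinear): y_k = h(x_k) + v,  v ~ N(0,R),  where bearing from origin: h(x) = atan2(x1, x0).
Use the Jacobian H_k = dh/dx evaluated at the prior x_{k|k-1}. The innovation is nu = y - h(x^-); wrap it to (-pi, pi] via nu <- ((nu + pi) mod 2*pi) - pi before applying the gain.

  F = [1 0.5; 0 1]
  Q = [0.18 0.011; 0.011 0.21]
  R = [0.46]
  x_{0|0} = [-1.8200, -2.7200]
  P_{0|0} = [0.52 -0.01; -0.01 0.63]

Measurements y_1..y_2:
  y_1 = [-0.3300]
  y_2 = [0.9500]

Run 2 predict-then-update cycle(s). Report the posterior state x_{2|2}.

step 1: x^-=[-3.1800, -2.7200]  P^-=[0.8475 0.3160; 0.3160 0.8400]  H_jac=[0.1553 -0.1816]  S=[0.4903]  K=[0.1514; -0.2110]  nu=[2.1040]  x^+=[-2.8614, -3.1640]  P^+=[0.8363 0.3317; 0.3317 0.8182]
step 2: x^-=[-4.4433, -3.1640]  P^-=[1.5525 0.7518; 0.7518 1.0282]  H_jac=[0.1063 -0.1493]  S=[0.4766]  K=[0.1108; -0.1544]  nu=[-2.8104]  x^+=[-4.7548, -2.7299]  P^+=[1.5466 0.7599; 0.7599 1.0168]

x_post = [-4.7548, -2.7299]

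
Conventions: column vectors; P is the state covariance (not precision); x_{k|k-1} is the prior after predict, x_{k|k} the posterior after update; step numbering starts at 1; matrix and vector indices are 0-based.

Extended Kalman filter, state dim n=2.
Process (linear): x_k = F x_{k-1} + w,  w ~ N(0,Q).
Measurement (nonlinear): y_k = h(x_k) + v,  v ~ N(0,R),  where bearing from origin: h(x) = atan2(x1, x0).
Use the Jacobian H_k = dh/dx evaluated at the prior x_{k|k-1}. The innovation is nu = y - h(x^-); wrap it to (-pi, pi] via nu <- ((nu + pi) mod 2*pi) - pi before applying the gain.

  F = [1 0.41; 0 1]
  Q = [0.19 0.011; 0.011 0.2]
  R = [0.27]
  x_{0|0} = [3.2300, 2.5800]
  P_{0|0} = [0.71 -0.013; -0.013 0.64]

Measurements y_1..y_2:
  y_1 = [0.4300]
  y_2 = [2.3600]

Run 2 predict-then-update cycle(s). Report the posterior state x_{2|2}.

x_post = [5.2366, 3.2483]

step 1: x^-=[4.2878, 2.5800]  P^-=[0.9969 0.2604; 0.2604 0.8400]  H_jac=[-0.1030 0.1712]  S=[0.2960]  K=[-0.1964; 0.3952]  nu=[-0.1117]  x^+=[4.3097, 2.5359]  P^+=[0.9855 0.2834; 0.2834 0.7938]
step 2: x^-=[5.3494, 2.5359]  P^-=[1.5413 0.6198; 0.6198 0.9938]  H_jac=[-0.0724 0.1526]  S=[0.2875]  K=[-0.0588; 0.3716]  nu=[1.9173]  x^+=[5.2366, 3.2483]  P^+=[1.5403 0.6261; 0.6261 0.9541]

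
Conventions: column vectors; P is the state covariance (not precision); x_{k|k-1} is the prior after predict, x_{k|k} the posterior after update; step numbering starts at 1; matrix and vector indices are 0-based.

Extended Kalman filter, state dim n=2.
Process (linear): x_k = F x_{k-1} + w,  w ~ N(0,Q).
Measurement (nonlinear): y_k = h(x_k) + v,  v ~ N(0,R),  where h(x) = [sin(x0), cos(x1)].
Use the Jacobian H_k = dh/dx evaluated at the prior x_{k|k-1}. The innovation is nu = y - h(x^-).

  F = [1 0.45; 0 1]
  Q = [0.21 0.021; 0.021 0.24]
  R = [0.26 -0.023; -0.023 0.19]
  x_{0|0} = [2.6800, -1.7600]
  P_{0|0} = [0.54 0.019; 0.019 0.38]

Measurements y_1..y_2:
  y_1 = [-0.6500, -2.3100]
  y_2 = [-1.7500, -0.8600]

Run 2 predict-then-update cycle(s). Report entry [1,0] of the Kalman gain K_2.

K[1,0] = 0.1001

step 1: x^-=[1.8880, -1.7600]  P^-=[0.8440 0.2110; 0.2110 0.6200]  H_jac=[-0.3119 0.0000; 0.0000 0.9822]  S=[0.3421 -0.0876; -0.0876 0.7881]  K=[-0.7228 0.1826; 0.0057 0.7733]  nu=[-1.6001, -2.1219]  x^+=[2.6570, -3.4101]  P^+=[0.6159 0.0522; 0.0522 0.1495]
step 2: x^-=[1.1225, -3.4101]  P^-=[0.9032 0.1405; 0.1405 0.3895]  H_jac=[0.4334 0.0000; 0.0000 -0.2653]  S=[0.4297 -0.0392; -0.0392 0.2174]  K=[0.9104 -0.0075; 0.1001 -0.4572]  nu=[-2.6512, 0.1042]  x^+=[-1.2920, -3.7230]  P^+=[0.5465 0.0843; 0.0843 0.3361]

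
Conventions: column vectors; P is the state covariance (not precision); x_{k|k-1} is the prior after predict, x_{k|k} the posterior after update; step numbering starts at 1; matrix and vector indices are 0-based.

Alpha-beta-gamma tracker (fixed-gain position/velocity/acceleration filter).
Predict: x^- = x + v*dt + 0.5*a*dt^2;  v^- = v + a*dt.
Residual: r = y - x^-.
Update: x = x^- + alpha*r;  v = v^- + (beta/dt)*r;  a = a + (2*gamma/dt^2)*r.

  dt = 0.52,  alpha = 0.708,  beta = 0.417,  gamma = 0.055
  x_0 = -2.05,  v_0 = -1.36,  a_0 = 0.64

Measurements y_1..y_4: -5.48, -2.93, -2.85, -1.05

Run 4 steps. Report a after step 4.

a_post = 2.1106

step 1: x_pred=-2.6707  r=-2.8093  x^+=-4.6597  v^+=-3.2801  a^+=-0.5028
step 2: x_pred=-6.4333  r=3.5033  x^+=-3.9530  v^+=-0.7322  a^+=0.9223
step 3: x_pred=-4.2090  r=1.3590  x^+=-3.2468  v^+=0.8372  a^+=1.4752
step 4: x_pred=-2.6120  r=1.5620  x^+=-1.5061  v^+=2.8569  a^+=2.1106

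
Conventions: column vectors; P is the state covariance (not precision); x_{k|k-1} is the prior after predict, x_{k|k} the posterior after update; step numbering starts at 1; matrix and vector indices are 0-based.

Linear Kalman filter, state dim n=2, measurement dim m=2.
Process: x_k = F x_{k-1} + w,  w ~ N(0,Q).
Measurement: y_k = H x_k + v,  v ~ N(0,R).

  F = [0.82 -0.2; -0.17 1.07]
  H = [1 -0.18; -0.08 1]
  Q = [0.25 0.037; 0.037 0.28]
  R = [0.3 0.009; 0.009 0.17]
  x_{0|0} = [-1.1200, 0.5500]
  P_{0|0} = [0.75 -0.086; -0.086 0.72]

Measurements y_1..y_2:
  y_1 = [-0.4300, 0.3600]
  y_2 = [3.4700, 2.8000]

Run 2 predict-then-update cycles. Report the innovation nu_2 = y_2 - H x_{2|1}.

step 1: x^-=[-1.0284, 0.7789]  P^-=[0.8113 -0.3000; -0.3000 1.1573]  S=[1.2568 -0.5685; -0.5685 1.3805]  K=[0.6992 0.0236; -0.0213 0.8469]  nu=[0.7386, -0.5012]  x^+=[-0.5238, 0.3387]  P^+=[0.2149 0.0275; 0.0275 0.1460]
step 2: x^-=[-0.4973, 0.4514]  P^-=[0.3913 0.0009; 0.0009 0.4433]  S=[0.7054 -0.1012; -0.1012 0.6157]  K=[0.5607 0.0427; -0.0088 0.7185]  nu=[4.0485, 2.3088]  x^+=[1.8714, 2.0747]  P^+=[0.1733 0.0262; 0.0262 0.1242]

innov = [4.0485, 2.3088]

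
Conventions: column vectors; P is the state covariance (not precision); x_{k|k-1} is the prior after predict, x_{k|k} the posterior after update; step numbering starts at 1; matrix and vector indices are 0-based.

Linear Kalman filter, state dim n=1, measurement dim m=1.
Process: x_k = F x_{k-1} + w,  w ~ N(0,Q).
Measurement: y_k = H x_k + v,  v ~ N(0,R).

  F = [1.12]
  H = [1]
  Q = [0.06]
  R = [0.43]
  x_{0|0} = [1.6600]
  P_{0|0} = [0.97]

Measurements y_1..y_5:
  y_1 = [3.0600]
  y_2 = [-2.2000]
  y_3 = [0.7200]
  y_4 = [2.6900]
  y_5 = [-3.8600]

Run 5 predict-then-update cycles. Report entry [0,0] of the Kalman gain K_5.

step 1: x^-=[1.8592]  P^-=[1.2768]  S=[1.7068]  K=[0.7481]  nu=[1.2008]  x^+=[2.7575]  P^+=[0.3217]
step 2: x^-=[3.0884]  P^-=[0.4635]  S=[0.8935]  K=[0.5187]  nu=[-5.2884]  x^+=[0.3451]  P^+=[0.2231]
step 3: x^-=[0.3865]  P^-=[0.3398]  S=[0.7698]  K=[0.4414]  nu=[0.3335]  x^+=[0.5337]  P^+=[0.1898]
step 4: x^-=[0.5977]  P^-=[0.2981]  S=[0.7281]  K=[0.4094]  nu=[2.0923]  x^+=[1.4543]  P^+=[0.1761]
step 5: x^-=[1.6289]  P^-=[0.2808]  S=[0.7108]  K=[0.3951]  nu=[-5.4889]  x^+=[-0.5397]  P^+=[0.1699]

K[0,0] = 0.3951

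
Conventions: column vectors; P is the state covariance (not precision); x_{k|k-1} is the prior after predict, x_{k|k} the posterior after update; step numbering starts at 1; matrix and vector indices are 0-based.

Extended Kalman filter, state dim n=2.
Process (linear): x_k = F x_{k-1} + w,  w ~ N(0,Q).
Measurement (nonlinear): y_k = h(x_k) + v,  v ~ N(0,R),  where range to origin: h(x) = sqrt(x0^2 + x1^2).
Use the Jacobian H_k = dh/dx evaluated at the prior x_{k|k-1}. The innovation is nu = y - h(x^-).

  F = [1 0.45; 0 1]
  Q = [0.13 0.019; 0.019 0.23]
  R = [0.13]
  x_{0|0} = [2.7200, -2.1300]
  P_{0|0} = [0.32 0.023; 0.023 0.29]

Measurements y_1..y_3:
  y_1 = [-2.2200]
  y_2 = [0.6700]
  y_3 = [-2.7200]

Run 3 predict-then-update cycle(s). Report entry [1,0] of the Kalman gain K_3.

K[1,0] = 0.6125

step 1: x^-=[1.7615, -2.1300]  P^-=[0.5294 0.1725; 0.1725 0.5200]  H_jac=[0.6373 -0.7706]  S=[0.4844]  K=[0.4221; -0.6003]  nu=[-4.9840]  x^+=[-0.3423, 0.8620]  P^+=[0.4431 0.2952; 0.2952 0.3454]
step 2: x^-=[0.0456, 0.8620]  P^-=[0.9088 0.4697; 0.4697 0.5754]  H_jac=[0.0528 0.9986]  S=[0.7559]  K=[0.6840; 0.7930]  nu=[-0.1932]  x^+=[-0.0866, 0.7088]  P^+=[0.5552 0.0597; 0.0597 0.1001]
step 3: x^-=[0.2324, 0.7088]  P^-=[0.7592 0.1237; 0.1237 0.3301]  H_jac=[0.3116 0.9502]  S=[0.5750]  K=[0.6158; 0.6125]  nu=[-3.4659]  x^+=[-1.9020, -1.4142]  P^+=[0.5411 -0.0932; -0.0932 0.1143]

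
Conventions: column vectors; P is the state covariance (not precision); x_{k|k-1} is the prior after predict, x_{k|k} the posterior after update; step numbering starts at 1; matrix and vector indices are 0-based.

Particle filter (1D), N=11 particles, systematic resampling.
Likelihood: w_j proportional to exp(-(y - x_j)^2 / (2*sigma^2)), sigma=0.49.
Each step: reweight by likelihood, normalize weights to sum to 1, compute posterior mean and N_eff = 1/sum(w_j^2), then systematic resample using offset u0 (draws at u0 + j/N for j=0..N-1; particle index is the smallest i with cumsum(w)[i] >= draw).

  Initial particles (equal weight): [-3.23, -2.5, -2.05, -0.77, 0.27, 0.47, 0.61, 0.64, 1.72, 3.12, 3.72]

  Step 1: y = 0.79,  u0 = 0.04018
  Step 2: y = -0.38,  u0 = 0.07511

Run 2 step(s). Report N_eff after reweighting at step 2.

N_eff = 8.2463

step 1: w=[0.0000, 0.0000, 0.0000, 0.0018, 0.1656, 0.2350, 0.2719, 0.2776, 0.0480, 0.0000, 0.0000]  mean=0.5799  Neff=4.2380  idx=[4, 4, 5, 5, 6, 6, 6, 7, 7, 7, 7]
step 2: w=[0.1955, 0.1955, 0.1047, 0.1047, 0.0612, 0.0612, 0.0612, 0.0540, 0.0540, 0.0540, 0.0540]  mean=0.4542  Neff=8.2463  idx=[0, 0, 1, 1, 2, 3, 4, 5, 7, 9, 10]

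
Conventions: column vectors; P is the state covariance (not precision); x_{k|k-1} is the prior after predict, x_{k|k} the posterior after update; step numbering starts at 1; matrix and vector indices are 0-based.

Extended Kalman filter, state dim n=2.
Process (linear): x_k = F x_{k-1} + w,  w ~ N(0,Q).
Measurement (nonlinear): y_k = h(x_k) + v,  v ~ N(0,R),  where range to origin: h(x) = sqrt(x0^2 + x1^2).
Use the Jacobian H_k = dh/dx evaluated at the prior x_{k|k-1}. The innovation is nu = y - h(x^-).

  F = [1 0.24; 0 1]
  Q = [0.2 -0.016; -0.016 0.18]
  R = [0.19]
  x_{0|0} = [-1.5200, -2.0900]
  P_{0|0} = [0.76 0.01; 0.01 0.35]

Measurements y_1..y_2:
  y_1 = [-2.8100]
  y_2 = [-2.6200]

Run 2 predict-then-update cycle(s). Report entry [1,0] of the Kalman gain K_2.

step 1: x^-=[-2.0216, -2.0900]  P^-=[0.9850 0.0780; 0.0780 0.5300]  H_jac=[-0.6952 -0.7188]  S=[1.0179]  K=[-0.7278; -0.4275]  nu=[-5.7177]  x^+=[2.1400, 0.3545]  P^+=[0.4457 -0.2387; -0.2387 0.3439]
step 2: x^-=[2.2251, 0.3545]  P^-=[0.5509 -0.1722; -0.1722 0.5239]  H_jac=[0.9875 0.1574]  S=[0.6868]  K=[0.7528; -0.1276]  nu=[-4.8732]  x^+=[-1.4434, 0.9762]  P^+=[0.1618 -0.1062; -0.1062 0.5128]

K[1,0] = -0.1276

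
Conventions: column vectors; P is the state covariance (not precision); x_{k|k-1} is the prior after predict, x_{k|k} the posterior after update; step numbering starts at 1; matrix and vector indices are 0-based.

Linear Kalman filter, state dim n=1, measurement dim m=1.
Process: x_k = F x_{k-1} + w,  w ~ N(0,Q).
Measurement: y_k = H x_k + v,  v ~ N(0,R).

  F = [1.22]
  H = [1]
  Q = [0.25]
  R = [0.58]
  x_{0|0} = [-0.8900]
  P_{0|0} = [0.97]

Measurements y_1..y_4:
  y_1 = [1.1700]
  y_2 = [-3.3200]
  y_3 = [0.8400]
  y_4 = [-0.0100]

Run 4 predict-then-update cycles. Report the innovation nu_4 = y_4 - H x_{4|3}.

step 1: x^-=[-1.0858]  P^-=[1.6937]  S=[2.2737]  K=[0.7449]  nu=[2.2558]  x^+=[0.5946]  P^+=[0.4321]
step 2: x^-=[0.7254]  P^-=[0.8931]  S=[1.4731]  K=[0.6063]  nu=[-4.0454]  x^+=[-1.7272]  P^+=[0.3516]
step 3: x^-=[-2.1072]  P^-=[0.7734]  S=[1.3534]  K=[0.5714]  nu=[2.9472]  x^+=[-0.4230]  P^+=[0.3314]
step 4: x^-=[-0.5161]  P^-=[0.7433]  S=[1.3233]  K=[0.5617]  nu=[0.5061]  x^+=[-0.2318]  P^+=[0.3258]

innov = [0.5061]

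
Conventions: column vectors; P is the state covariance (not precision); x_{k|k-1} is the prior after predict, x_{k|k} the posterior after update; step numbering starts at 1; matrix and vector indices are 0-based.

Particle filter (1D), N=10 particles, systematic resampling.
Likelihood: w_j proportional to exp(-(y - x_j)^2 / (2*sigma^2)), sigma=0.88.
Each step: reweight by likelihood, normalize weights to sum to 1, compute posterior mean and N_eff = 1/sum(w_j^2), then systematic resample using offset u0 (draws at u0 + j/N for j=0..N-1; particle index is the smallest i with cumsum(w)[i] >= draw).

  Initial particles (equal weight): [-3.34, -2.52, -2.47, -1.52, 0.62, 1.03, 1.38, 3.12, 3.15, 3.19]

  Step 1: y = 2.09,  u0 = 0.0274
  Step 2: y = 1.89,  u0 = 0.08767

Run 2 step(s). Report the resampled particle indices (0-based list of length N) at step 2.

resampled_idx = [1, 1, 2, 3, 4, 4, 5, 6, 8, 9]

step 1: w=[0.0000, 0.0000, 0.0000, 0.0001, 0.0854, 0.1669, 0.2490, 0.1738, 0.1669, 0.1579]  mean=2.1400  Neff=5.5510  idx=[4, 5, 5, 6, 6, 7, 7, 8, 8, 9]
step 2: w=[0.0693, 0.1218, 0.1218, 0.1661, 0.1661, 0.0740, 0.0740, 0.0705, 0.0705, 0.0660]  mean=1.8683  Neff=8.7045  idx=[1, 1, 2, 3, 4, 4, 5, 6, 8, 9]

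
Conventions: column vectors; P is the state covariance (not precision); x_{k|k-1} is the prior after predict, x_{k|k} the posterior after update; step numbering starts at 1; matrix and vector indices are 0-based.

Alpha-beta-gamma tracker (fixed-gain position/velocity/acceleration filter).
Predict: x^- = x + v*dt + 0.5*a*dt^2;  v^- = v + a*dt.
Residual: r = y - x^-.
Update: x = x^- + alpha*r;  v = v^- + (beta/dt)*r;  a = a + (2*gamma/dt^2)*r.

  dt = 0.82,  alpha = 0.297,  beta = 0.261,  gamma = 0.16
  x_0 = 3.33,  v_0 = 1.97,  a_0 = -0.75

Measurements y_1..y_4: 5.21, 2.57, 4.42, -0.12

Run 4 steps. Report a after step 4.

step 1: x_pred=4.6932  r=0.5168  x^+=4.8467  v^+=1.5195  a^+=-0.5041
step 2: x_pred=5.9232  r=-3.3532  x^+=4.9273  v^+=0.0388  a^+=-2.0999
step 3: x_pred=4.2532  r=0.1668  x^+=4.3027  v^+=-1.6300  a^+=-2.0205
step 4: x_pred=2.2868  r=-2.4068  x^+=1.5720  v^+=-4.0529  a^+=-3.1659

a_post = -3.1659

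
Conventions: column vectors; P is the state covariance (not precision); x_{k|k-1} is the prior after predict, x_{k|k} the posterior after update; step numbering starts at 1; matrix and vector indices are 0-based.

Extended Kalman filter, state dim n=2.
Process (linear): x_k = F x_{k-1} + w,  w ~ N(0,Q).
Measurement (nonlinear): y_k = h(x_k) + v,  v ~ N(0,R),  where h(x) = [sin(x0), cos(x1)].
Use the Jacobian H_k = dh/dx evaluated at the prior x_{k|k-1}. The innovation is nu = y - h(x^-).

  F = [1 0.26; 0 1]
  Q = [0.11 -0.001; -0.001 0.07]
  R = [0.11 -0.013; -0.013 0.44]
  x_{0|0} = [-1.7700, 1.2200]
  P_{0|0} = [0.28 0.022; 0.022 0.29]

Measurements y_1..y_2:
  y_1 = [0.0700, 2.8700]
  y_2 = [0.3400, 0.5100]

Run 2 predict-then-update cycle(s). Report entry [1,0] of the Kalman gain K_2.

step 1: x^-=[-1.4528, 1.2200]  P^-=[0.4210 0.0964; 0.0964 0.3600]  H_jac=[0.1177 0.0000; 0.0000 -0.9391]  S=[0.1158 -0.0237; -0.0237 0.7575]  K=[0.4061 -0.1068; 0.0069 -0.4461]  nu=[1.0630, 2.5264]  x^+=[-1.2910, 0.1003]  P^+=[0.3912 0.0557; 0.0557 0.2091]
step 2: x^-=[-1.2649, 0.1003]  P^-=[0.5443 0.1090; 0.1090 0.2791]  H_jac=[0.3011 0.0000; 0.0000 -0.1001]  S=[0.1594 -0.0163; -0.0163 0.4428]  K=[1.0299 0.0132; 0.2004 -0.0557]  nu=[1.2936, -0.4850]  x^+=[0.0610, 0.3865]  P^+=[0.3757 0.0756; 0.0756 0.2710]

K[1,0] = 0.2004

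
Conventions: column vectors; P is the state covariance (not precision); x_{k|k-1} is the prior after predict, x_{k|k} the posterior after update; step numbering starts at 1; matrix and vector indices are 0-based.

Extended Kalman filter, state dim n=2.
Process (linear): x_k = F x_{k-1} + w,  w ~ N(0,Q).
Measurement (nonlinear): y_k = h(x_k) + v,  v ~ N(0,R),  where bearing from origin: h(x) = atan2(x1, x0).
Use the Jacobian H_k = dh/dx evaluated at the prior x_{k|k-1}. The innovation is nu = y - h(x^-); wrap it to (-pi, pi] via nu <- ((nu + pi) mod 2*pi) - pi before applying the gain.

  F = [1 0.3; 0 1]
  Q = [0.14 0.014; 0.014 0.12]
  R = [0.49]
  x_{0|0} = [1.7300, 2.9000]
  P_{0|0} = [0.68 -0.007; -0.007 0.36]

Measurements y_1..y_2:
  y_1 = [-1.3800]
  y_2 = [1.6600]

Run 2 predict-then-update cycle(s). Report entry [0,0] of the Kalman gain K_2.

step 1: x^-=[2.6000, 2.9000]  P^-=[0.8482 0.1150; 0.1150 0.4800]  H_jac=[-0.1912 0.1714]  S=[0.5276]  K=[-0.2700; 0.1143]  nu=[-2.2199]  x^+=[3.1994, 2.6463]  P^+=[0.8097 0.1313; 0.1313 0.4731]
step 2: x^-=[3.9933, 2.6463]  P^-=[1.0711 0.2872; 0.2872 0.5931]  H_jac=[-0.1153 0.1740]  S=[0.5107]  K=[-0.1440; 0.1372]  nu=[1.0747]  x^+=[3.8385, 2.7938]  P^+=[1.0605 0.2973; 0.2973 0.5835]

K[0,0] = -0.1440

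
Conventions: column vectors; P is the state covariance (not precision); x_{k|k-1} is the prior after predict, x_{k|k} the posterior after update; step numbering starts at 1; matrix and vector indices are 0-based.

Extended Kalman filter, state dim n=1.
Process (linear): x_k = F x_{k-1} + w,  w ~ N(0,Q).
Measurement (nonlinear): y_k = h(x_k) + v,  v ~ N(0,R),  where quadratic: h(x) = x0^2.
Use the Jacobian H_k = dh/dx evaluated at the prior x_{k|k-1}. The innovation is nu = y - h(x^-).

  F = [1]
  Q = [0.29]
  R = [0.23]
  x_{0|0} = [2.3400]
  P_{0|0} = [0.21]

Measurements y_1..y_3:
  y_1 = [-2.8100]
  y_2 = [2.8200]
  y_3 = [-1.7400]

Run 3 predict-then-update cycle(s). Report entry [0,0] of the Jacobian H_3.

step 1: x^-=[2.3400]  P^-=[0.5000]  H_jac=[4.6800]  S=[11.1812]  K=[0.2093]  nu=[-8.2856]  x^+=[0.6060]  P^+=[0.0103]
step 2: x^-=[0.6060]  P^-=[0.3003]  H_jac=[1.2120]  S=[0.6711]  K=[0.5423]  nu=[2.4528]  x^+=[1.9362]  P^+=[0.1029]
step 3: x^-=[1.9362]  P^-=[0.3929]  H_jac=[3.8723]  S=[6.1217]  K=[0.2485]  nu=[-5.4887]  x^+=[0.5720]  P^+=[0.0148]

H_jac[0,0] = 3.8723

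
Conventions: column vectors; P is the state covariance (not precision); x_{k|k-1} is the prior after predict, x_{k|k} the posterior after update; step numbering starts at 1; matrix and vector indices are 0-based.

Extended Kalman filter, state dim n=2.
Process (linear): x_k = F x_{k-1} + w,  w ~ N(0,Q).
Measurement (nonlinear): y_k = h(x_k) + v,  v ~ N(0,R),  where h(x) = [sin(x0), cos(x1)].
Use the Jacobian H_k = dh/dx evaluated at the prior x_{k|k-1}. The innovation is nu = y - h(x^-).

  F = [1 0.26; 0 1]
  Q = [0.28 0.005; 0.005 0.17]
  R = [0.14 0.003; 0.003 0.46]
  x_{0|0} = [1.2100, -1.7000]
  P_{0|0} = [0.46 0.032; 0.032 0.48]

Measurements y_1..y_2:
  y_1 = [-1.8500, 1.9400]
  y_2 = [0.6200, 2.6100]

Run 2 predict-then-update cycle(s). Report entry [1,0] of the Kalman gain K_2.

step 1: x^-=[0.7680, -1.7000]  P^-=[0.7891 0.1618; 0.1618 0.6500]  H_jac=[0.7193 0.0000; 0.0000 0.9917]  S=[0.5483 0.1184; 0.1184 1.0992]  K=[1.0276 0.0353; 0.0877 0.5770]  nu=[-2.5447, 2.0688]  x^+=[-1.7740, -0.7294]  P^+=[0.2002 0.0195; 0.0195 0.2679]
step 2: x^-=[-1.9637, -0.7294]  P^-=[0.5084 0.0941; 0.0941 0.4379]  H_jac=[-0.3829 0.0000; 0.0000 0.6664]  S=[0.2145 -0.0210; -0.0210 0.6545]  K=[-0.9008 0.0669; -0.1247 0.4419]  nu=[1.5438, 1.8644]  x^+=[-3.2295, -0.0980]  P^+=[0.3289 0.0421; 0.0421 0.3044]

K[1,0] = -0.1247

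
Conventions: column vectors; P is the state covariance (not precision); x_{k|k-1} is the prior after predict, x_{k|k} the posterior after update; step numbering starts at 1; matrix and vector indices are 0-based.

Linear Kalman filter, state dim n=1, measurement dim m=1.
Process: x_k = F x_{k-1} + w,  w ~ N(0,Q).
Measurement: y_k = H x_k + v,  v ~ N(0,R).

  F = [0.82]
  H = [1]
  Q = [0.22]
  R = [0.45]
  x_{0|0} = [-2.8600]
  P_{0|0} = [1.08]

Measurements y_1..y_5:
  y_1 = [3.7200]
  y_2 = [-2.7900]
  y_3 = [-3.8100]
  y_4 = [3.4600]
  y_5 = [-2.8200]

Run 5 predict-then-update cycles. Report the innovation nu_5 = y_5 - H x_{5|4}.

step 1: x^-=[-2.3452]  P^-=[0.9462]  S=[1.3962]  K=[0.6777]  nu=[6.0652]  x^+=[1.7652]  P^+=[0.3050]
step 2: x^-=[1.4474]  P^-=[0.4251]  S=[0.8751]  K=[0.4857]  nu=[-4.2374]  x^+=[-0.6109]  P^+=[0.2186]
step 3: x^-=[-0.5009]  P^-=[0.3670]  S=[0.8170]  K=[0.4492]  nu=[-3.3091]  x^+=[-1.9873]  P^+=[0.2021]
step 4: x^-=[-1.6296]  P^-=[0.3559]  S=[0.8059]  K=[0.4416]  nu=[5.0896]  x^+=[0.6181]  P^+=[0.1987]
step 5: x^-=[0.5068]  P^-=[0.3536]  S=[0.8036]  K=[0.4400]  nu=[-3.3268]  x^+=[-0.9571]  P^+=[0.1980]

innov = [-3.3268]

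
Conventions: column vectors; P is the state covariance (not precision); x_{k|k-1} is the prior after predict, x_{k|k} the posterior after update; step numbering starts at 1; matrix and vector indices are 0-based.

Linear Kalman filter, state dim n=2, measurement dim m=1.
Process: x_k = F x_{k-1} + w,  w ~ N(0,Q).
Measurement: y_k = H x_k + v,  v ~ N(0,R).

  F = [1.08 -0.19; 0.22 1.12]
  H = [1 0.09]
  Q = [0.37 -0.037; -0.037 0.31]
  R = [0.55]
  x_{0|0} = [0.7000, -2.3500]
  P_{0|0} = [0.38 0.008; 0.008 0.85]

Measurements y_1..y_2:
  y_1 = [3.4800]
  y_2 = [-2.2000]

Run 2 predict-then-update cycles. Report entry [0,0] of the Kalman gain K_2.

K[0,0] = 0.6111

step 1: x^-=[1.2025, -2.4780]  P^-=[0.8406 -0.1182; -0.1182 1.3986]  S=[1.3807]  K=[0.6011; 0.0055]  nu=[2.5005]  x^+=[2.7057, -2.4642]  P^+=[0.3417 -0.1228; -0.1228 1.3985]
step 2: x^-=[3.3903, -2.1646]  P^-=[0.8694 -0.3969; -0.3969 2.0203]  S=[1.3644]  K=[0.6111; -0.1576]  nu=[-5.3955]  x^+=[0.0933, -1.3143]  P^+=[0.3600 -0.2655; -0.2655 1.9864]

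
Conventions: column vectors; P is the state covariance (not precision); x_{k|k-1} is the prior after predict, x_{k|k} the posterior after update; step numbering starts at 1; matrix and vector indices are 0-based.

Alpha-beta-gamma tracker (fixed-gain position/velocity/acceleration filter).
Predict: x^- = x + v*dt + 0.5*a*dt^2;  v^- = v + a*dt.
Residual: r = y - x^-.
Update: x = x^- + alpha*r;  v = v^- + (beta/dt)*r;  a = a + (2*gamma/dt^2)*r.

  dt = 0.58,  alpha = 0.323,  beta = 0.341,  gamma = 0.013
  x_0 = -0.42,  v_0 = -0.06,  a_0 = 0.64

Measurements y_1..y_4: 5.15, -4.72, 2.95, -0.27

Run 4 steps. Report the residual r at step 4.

resid = -2.2197

step 1: x_pred=-0.3472  r=5.4972  x^+=1.4284  v^+=3.5431  a^+=1.0649
step 2: x_pred=3.6626  r=-8.3826  x^+=0.9550  v^+=-0.7676  a^+=0.4170
step 3: x_pred=0.5799  r=2.3701  x^+=1.3455  v^+=0.8677  a^+=0.6002
step 4: x_pred=1.9497  r=-2.2197  x^+=1.2327  v^+=-0.0892  a^+=0.4286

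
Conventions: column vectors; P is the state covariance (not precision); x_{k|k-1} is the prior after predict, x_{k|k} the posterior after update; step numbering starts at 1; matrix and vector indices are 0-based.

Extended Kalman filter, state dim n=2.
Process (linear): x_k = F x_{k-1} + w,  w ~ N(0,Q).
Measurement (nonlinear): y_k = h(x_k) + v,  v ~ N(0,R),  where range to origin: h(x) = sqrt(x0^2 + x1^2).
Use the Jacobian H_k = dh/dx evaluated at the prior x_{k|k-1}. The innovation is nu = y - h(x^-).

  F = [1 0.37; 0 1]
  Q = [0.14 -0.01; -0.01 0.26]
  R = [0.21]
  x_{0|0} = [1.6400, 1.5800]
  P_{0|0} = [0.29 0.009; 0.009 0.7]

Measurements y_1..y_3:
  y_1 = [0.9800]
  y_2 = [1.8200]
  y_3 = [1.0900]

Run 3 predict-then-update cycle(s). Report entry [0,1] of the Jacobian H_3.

H_jac[0,1] = 0.2634

step 1: x^-=[2.2246, 1.5800]  P^-=[0.5325 0.2580; 0.2580 0.9600]  H_jac=[0.8153 0.5791]  S=[1.1294]  K=[0.5167; 0.6784]  nu=[-1.7486]  x^+=[1.3212, 0.3937]  P^+=[0.2310 -0.1379; -0.1379 0.4402]
step 2: x^-=[1.4669, 0.3937]  P^-=[0.3292 0.0150; 0.0150 0.7002]  H_jac=[0.9658 0.2592]  S=[0.5717]  K=[0.5630; 0.3428]  nu=[0.3012]  x^+=[1.6365, 0.4970]  P^+=[0.1480 -0.0954; -0.0954 0.6330]
step 3: x^-=[1.8203, 0.4970]  P^-=[0.3041 0.1288; 0.1288 0.8930]  H_jac=[0.9647 0.2634]  S=[0.6204]  K=[0.5275; 0.5794]  nu=[-0.7970]  x^+=[1.3999, 0.0352]  P^+=[0.1314 -0.0608; -0.0608 0.6847]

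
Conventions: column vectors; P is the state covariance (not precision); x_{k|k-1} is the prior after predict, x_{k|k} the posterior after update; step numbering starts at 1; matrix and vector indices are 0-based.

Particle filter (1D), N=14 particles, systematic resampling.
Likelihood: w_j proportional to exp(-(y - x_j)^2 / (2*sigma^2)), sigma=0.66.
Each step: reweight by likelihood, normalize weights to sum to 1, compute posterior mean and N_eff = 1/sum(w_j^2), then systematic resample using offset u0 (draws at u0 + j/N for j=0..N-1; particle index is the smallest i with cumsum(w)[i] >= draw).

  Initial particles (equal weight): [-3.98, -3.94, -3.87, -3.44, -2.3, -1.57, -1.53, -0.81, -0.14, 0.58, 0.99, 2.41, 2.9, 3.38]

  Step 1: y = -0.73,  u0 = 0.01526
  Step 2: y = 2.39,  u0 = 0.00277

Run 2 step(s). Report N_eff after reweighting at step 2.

N_eff = 1.1740

step 1: w=[0.0000, 0.0000, 0.0000, 0.0001, 0.0209, 0.1578, 0.1701, 0.3520, 0.2378, 0.0495, 0.0119, 0.0000, 0.0000, 0.0000]  mean=-0.8343  Neff=4.2143  idx=[4, 5, 5, 6, 6, 7, 7, 7, 7, 7, 8, 8, 8, 9]
step 2: w=[0.0000, 0.0000, 0.0000, 0.0000, 0.0000, 0.0003, 0.0003, 0.0003, 0.0003, 0.0003, 0.0255, 0.0255, 0.0255, 0.9219]  mean=0.5227  Neff=1.1740  idx=[10, 12, 13, 13, 13, 13, 13, 13, 13, 13, 13, 13, 13, 13]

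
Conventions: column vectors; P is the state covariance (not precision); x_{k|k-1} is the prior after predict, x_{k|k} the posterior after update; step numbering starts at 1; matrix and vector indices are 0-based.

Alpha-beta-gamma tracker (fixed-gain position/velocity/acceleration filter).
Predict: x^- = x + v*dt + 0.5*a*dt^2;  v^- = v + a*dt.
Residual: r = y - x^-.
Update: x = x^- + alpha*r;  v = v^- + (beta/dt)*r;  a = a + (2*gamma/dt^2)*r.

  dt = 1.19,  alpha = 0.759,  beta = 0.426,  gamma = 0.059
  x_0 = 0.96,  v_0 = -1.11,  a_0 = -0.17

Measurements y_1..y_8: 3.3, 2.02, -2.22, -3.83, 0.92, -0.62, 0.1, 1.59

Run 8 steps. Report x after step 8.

x_post = 1.4795

step 1: x_pred=-0.4813  r=3.7813  x^+=2.3887  v^+=0.0413  a^+=0.1451
step 2: x_pred=2.5406  r=-0.5206  x^+=2.1455  v^+=0.0276  a^+=0.1017
step 3: x_pred=2.2503  r=-4.4703  x^+=-1.1427  v^+=-1.4517  a^+=-0.2708
step 4: x_pred=-3.0619  r=-0.7681  x^+=-3.6449  v^+=-2.0489  a^+=-0.3348
step 5: x_pred=-6.3201  r=7.2401  x^+=-0.8249  v^+=0.1445  a^+=0.2685
step 6: x_pred=-0.4628  r=-0.1572  x^+=-0.5821  v^+=0.4078  a^+=0.2554
step 7: x_pred=0.0840  r=0.0160  x^+=0.0961  v^+=0.7174  a^+=0.2567
step 8: x_pred=1.1316  r=0.4584  x^+=1.4795  v^+=1.1870  a^+=0.2949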